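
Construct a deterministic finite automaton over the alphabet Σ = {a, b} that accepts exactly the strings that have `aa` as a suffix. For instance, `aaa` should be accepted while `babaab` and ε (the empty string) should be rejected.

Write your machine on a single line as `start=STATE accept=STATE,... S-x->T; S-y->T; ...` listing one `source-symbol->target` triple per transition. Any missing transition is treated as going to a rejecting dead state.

Remember how much of `aa` the current input suffix matches. State q0 means no match yet; q1 means the last symbol is `a`; q2 means the last 2 symbols are `aa`. Only q2 accepts. On a mismatch, fall back to the longest proper suffix that is still a prefix of `aa`.
3 states suffice.
        a   b  
>  q0   q1  q0 
   q1   q2  q0 
 * q2   q2  q0 
(> = start, * = accepting)

start=q0; accept=q2; q0-a->q1; q0-b->q0; q1-a->q2; q1-b->q0; q2-a->q2; q2-b->q0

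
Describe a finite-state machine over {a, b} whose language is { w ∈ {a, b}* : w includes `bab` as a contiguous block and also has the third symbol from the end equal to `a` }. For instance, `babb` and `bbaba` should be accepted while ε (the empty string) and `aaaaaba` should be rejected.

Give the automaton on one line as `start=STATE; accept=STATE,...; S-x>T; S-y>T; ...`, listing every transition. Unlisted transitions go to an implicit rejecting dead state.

Run two small machines in parallel and take their product. The first has 4 states tracking whether and how much of `bab` has been seen; the second has 15 states tracking the last 3 symbols read. A product state is a pair (one from each), accepting exactly when both do. After merging equivalent states the machine shrinks.
11 states suffice.
          a    b  
>  q0     q0   q1 
   q1     q2   q1 
   q2     q0   q3 
   q3     q4   q5 
 * q4     q6   q3 
 * q5     q7   q8 
   q6     q9  q10 
   q7     q6   q3 
   q8     q7   q8 
 * q9     q9  q10 
 * q10    q4   q5 
(> = start, * = accepting)

start=q0; accept=q4,q5,q9,q10; q0-a>q0; q0-b>q1; q1-a>q2; q1-b>q1; q2-a>q0; q2-b>q3; q3-a>q4; q3-b>q5; q4-a>q6; q4-b>q3; q5-a>q7; q5-b>q8; q6-a>q9; q6-b>q10; q7-a>q6; q7-b>q3; q8-a>q7; q8-b>q8; q9-a>q9; q9-b>q10; q10-a>q4; q10-b>q5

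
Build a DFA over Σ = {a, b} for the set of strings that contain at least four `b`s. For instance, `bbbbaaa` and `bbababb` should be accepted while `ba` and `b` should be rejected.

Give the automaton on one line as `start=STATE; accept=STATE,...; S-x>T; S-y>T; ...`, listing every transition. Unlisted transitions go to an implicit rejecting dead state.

Count `b`s, saturating at 5: states s0 through s4 mean 0 through 4 `b`s seen; s5 means more than 4. Each `b` increments (capped at s5); other symbols loop. Accept from {s4, s5}.
With 6 states:
        a   b  
>  s0   s0  s1 
   s1   s1  s2 
   s2   s2  s3 
   s3   s3  s4 
 * s4   s4  s5 
 * s5   s5  s5 
(> = start, * = accepting)

start=s0; accept=s4,s5; s0-a>s0; s0-b>s1; s1-a>s1; s1-b>s2; s2-a>s2; s2-b>s3; s3-a>s3; s3-b>s4; s4-a>s4; s4-b>s5; s5-a>s5; s5-b>s5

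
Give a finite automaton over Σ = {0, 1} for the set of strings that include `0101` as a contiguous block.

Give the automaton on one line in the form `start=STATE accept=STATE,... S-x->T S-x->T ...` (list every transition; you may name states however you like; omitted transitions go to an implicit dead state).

start=q0 accept=q4 q0-0->q1 q0-1->q0 q1-0->q1 q1-1->q2 q2-0->q3 q2-1->q0 q3-0->q1 q3-1->q4 q4-0->q4 q4-1->q4

States q0..q3 record the length of the longest prefix of `0101` that matches the current input suffix. Reaching q4 means `0101` has been seen, and we stay there forever. Accept from q4.
With 5 states:
        0   1  
>  q0   q1  q0 
   q1   q1  q2 
   q2   q3  q0 
   q3   q1  q4 
 * q4   q4  q4 
(> = start, * = accepting)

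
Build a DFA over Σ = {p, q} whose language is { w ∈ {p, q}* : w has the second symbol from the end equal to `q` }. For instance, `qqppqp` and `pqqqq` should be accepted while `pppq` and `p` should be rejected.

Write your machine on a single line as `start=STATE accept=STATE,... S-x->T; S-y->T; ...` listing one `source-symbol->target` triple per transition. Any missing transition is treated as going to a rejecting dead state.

start=A; accept=F,G; A-p->B; A-q->C; B-p->D; B-q->E; C-p->F; C-q->G; D-p->D; D-q->E; E-p->F; E-q->G; F-p->D; F-q->E; G-p->F; G-q->G

Because acceptance depends on a position counted from the end, the machine has to buffer the most recent 2 symbols. Make each state the string of the last up-to-2 symbols read; on input `x` shift the window left and append `x`. Accept when the buffered window has length 2 and begins with `q`.
7 states suffice.
       p  q 
>  A   B  C 
   B   D  E 
   C   F  G 
   D   D  E 
   E   F  G 
 * F   D  E 
 * G   F  G 
(> = start, * = accepting)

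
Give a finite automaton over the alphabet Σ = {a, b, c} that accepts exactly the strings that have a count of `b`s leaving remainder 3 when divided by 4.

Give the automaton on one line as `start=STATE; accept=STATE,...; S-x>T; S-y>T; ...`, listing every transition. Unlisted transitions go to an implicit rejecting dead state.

start=s0; accept=s3; s0-a>s0; s0-b>s1; s0-c>s0; s1-a>s1; s1-b>s2; s1-c>s1; s2-a>s2; s2-b>s3; s2-c>s2; s3-a>s3; s3-b>s0; s3-c>s3

The only thing that matters is how many `b`s have appeared, reduced mod 4. Use one state per residue: s0 for 0, …, s3 for 3. Reading `b` moves to the next residue; anything else stays put. s3 is accepting.
4 states suffice.
        a   b   c  
>  s0   s0  s1  s0 
   s1   s1  s2  s1 
   s2   s2  s3  s2 
 * s3   s3  s0  s3 
(> = start, * = accepting)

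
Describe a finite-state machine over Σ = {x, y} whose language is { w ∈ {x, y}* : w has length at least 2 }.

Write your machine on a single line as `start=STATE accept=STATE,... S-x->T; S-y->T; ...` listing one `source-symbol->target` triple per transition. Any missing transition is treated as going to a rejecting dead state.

Count input length up to 3: every symbol moves from s0 toward s3, which means 'more than 2' and absorbs. Accept from {s2, s3}.
A 4-state machine:
        x   y  
>  s0   s1  s1 
   s1   s2  s2 
 * s2   s3  s3 
 * s3   s3  s3 
(> = start, * = accepting)

start=s0; accept=s2,s3; s0-x->s1; s0-y->s1; s1-x->s2; s1-y->s2; s2-x->s3; s2-y->s3; s3-x->s3; s3-y->s3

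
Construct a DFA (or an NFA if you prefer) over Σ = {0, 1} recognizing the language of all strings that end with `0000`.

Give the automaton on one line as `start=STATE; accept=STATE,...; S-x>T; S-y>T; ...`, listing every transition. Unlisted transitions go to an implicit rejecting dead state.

start=q0; accept=q4; q0-0>q1; q0-1>q0; q1-0>q2; q1-1>q0; q2-0>q3; q2-1>q0; q3-0>q4; q3-1>q0; q4-0>q4; q4-1>q0

Let each state record the length of the longest suffix of the input read so far that is also a prefix of `0000`. q1 means the last symbol is `0`; q2 means the last 2 symbols are `00`; q3 means the last 3 symbols are `000`; q4 means the last 4 symbols are `0000`. Accept only at q4, where the string currently ends in `0000`.
With 5 states:
        0   1  
>  q0   q1  q0 
   q1   q2  q0 
   q2   q3  q0 
   q3   q4  q0 
 * q4   q4  q0 
(> = start, * = accepting)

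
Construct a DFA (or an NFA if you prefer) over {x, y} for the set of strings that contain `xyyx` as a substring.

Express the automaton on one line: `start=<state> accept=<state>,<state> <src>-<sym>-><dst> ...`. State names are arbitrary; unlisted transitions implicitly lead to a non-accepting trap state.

start=q0 accept=q4 q0-x->q1 q0-y->q0 q1-x->q1 q1-y->q2 q2-x->q1 q2-y->q3 q3-x->q4 q3-y->q0 q4-x->q4 q4-y->q4

States q0..q3 record the length of the longest prefix of `xyyx` that matches the current input suffix. Reaching q4 means `xyyx` has been seen, and we stay there forever. Accept from q4.
5 states suffice.
        x   y  
>  q0   q1  q0 
   q1   q1  q2 
   q2   q1  q3 
   q3   q4  q0 
 * q4   q4  q4 
(> = start, * = accepting)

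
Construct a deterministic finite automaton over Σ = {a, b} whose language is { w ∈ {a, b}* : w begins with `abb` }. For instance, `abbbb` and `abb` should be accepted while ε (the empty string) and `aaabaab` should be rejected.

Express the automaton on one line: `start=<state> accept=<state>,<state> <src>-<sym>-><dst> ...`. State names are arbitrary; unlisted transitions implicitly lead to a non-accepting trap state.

Check the first 3 symbols one by one: s0 through s2 record how many have matched `abb` so far; any wrong symbol goes to the dead state s4. After all 3 match we enter the accepting sink s3.
5 states suffice.
        a   b  
>  s0   s1  s4 
   s1   s4  s2 
   s2   s4  s3 
 * s3   s3  s3 
   s4   s4  s4 
(> = start, * = accepting)

start=s0 accept=s3 s0-a->s1 s0-b->s4 s1-a->s4 s1-b->s2 s2-a->s4 s2-b->s3 s3-a->s3 s3-b->s3 s4-a->s4 s4-b->s4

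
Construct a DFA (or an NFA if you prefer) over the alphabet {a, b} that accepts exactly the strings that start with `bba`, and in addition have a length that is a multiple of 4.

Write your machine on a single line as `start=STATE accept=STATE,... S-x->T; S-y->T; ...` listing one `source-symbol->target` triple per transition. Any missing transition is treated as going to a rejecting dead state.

Handle the two conditions separately and then intersect. One (5 states) tracks whether the input so far still matches the prefix `bba`; the other (4 states) tracks the input length modulo 4. Each combined state is a pair, one component from each; accept when both components accept. After merging equivalent states the machine shrinks.
With 8 states:
        a   b  
>  q0   q1  q2 
   q1   q1  q1 
   q2   q1  q3 
   q3   q4  q1 
   q4   q5  q5 
 * q5   q6  q6 
   q6   q7  q7 
   q7   q4  q4 
(> = start, * = accepting)

start=q0; accept=q5; q0-a->q1; q0-b->q2; q1-a->q1; q1-b->q1; q2-a->q1; q2-b->q3; q3-a->q4; q3-b->q1; q4-a->q5; q4-b->q5; q5-a->q6; q5-b->q6; q6-a->q7; q6-b->q7; q7-a->q4; q7-b->q4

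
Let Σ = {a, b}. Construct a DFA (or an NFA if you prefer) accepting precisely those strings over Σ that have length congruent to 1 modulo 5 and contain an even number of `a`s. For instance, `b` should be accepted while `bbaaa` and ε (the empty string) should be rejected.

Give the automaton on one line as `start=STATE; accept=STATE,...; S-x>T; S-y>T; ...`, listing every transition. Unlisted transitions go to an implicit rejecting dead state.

Build one automaton per condition and run them in lockstep. One (5 states) tracks the input length modulo 5; the other (2 states) tracks the count of `a`s modulo 2. Each combined state is a pair, one component from each; accept when both components accept.
With 10 states:
        a   b  
>  q0   q1  q2 
   q1   q3  q4 
 * q2   q4  q3 
   q3   q5  q6 
   q4   q6  q5 
   q5   q7  q8 
   q6   q8  q7 
   q7   q9  q0 
   q8   q0  q9 
   q9   q2  q1 
(> = start, * = accepting)

start=q0; accept=q2; q0-a>q1; q0-b>q2; q1-a>q3; q1-b>q4; q2-a>q4; q2-b>q3; q3-a>q5; q3-b>q6; q4-a>q6; q4-b>q5; q5-a>q7; q5-b>q8; q6-a>q8; q6-b>q7; q7-a>q9; q7-b>q0; q8-a>q0; q8-b>q9; q9-a>q2; q9-b>q1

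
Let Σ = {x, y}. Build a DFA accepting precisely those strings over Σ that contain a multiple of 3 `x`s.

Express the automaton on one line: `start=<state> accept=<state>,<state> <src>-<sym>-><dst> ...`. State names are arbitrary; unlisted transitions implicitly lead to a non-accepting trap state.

start=q0 accept=q0 q0-x->q1 q0-y->q0 q1-x->q2 q1-y->q1 q2-x->q0 q2-y->q2

The only thing that matters is how many `x`s have appeared, reduced mod 3. Use one state per residue: q0 for 0, …, q2 for 2. Reading `x` moves to the next residue; anything else stays put. q0 is accepting.
A 3-state machine:
        x   y  
>* q0   q1  q0 
   q1   q2  q1 
   q2   q0  q2 
(> = start, * = accepting)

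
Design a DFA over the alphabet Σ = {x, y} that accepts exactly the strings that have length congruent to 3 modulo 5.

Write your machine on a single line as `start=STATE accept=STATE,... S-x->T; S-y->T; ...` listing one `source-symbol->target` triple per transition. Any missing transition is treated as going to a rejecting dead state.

start=q0; accept=q3; q0-x->q1; q0-y->q1; q1-x->q2; q1-y->q2; q2-x->q3; q2-y->q3; q3-x->q4; q3-y->q4; q4-x->q0; q4-y->q0

Count input length modulo 5: every symbol advances one step around the cycle q0 → q1 → q2 → q3 → q4 → q0. Accept at q3.
With 5 states:
        x   y  
>  q0   q1  q1 
   q1   q2  q2 
   q2   q3  q3 
 * q3   q4  q4 
   q4   q0  q0 
(> = start, * = accepting)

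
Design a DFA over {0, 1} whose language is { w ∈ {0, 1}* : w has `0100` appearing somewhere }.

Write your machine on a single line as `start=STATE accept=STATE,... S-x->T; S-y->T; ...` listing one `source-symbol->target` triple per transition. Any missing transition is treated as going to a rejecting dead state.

States q0..q3 record the length of the longest prefix of `0100` that matches the current input suffix. Reaching q4 means `0100` has been seen, and we stay there forever. Accept from q4.
With 5 states:
        0   1  
>  q0   q1  q0 
   q1   q1  q2 
   q2   q3  q0 
   q3   q4  q2 
 * q4   q4  q4 
(> = start, * = accepting)

start=q0; accept=q4; q0-0->q1; q0-1->q0; q1-0->q1; q1-1->q2; q2-0->q3; q2-1->q0; q3-0->q4; q3-1->q2; q4-0->q4; q4-1->q4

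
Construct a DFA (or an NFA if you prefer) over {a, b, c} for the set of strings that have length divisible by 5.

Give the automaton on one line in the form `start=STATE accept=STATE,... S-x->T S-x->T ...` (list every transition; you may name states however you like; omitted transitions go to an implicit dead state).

Count input length modulo 5: every symbol advances one step around the cycle S0 → S1 → S2 → S3 → S4 → S0. Accept at S0.
A 5-state machine:
        a   b   c  
>* S0   S1  S1  S1 
   S1   S2  S2  S2 
   S2   S3  S3  S3 
   S3   S4  S4  S4 
   S4   S0  S0  S0 
(> = start, * = accepting)

start=S0 accept=S0 S0-a->S1 S0-b->S1 S0-c->S1 S1-a->S2 S1-b->S2 S1-c->S2 S2-a->S3 S2-b->S3 S2-c->S3 S3-a->S4 S3-b->S4 S3-c->S4 S4-a->S0 S4-b->S0 S4-c->S0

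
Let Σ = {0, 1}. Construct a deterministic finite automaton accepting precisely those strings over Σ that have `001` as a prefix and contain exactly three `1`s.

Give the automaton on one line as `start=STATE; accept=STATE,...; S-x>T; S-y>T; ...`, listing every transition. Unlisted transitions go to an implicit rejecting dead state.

Handle the two conditions separately and then intersect. One (5 states) tracks whether the input so far still matches the prefix `001`; the other (5 states) tracks the count of `1`s, saturating at 4. Each combined state is a pair, one component from each; accept when both components accept. After merging equivalent states the machine shrinks.
With 7 states:
        0   1  
>  q0   q1  q2 
   q1   q3  q2 
   q2   q2  q2 
   q3   q2  q4 
   q4   q4  q5 
   q5   q5  q6 
 * q6   q6  q2 
(> = start, * = accepting)

start=q0; accept=q6; q0-0>q1; q0-1>q2; q1-0>q3; q1-1>q2; q2-0>q2; q2-1>q2; q3-0>q2; q3-1>q4; q4-0>q4; q4-1>q5; q5-0>q5; q5-1>q6; q6-0>q6; q6-1>q2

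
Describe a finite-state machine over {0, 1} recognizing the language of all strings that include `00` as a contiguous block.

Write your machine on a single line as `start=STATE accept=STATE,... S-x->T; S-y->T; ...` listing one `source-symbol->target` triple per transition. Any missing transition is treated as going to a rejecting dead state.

Track how much of `00` has been matched so far: state A is no progress, C is the absorbing accept state reached once `00` has occurred. Intermediate states record partial matches; on a mismatch, fall back to the longest reusable overlap.
       0  1 
>  A   B  A 
   B   C  A 
 * C   C  C 
(> = start, * = accepting)

start=A; accept=C; A-0->B; A-1->A; B-0->C; B-1->A; C-0->C; C-1->C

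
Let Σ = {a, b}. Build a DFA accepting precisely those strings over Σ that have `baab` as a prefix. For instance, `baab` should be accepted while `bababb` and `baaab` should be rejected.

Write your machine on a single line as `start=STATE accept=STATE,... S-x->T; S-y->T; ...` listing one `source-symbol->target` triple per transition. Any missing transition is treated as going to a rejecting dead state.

start=S0; accept=S4; S0-a->S5; S0-b->S1; S1-a->S2; S1-b->S5; S2-a->S3; S2-b->S5; S3-a->S5; S3-b->S4; S4-a->S4; S4-b->S4; S5-a->S5; S5-b->S5

Walk along `baab` while the input agrees: from S0 take `b` to S1, and so on. Any deviation drops to the rejecting sink S5. Once S4 is reached the prefix is confirmed and every continuation is accepted.
6 states suffice.
        a   b  
>  S0   S5  S1 
   S1   S2  S5 
   S2   S3  S5 
   S3   S5  S4 
 * S4   S4  S4 
   S5   S5  S5 
(> = start, * = accepting)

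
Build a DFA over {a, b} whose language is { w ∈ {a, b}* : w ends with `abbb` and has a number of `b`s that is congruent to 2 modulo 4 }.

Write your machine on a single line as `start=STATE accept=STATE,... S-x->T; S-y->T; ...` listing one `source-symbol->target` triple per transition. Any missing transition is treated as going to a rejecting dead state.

start=q0; accept=q7; q0-a->q0; q0-b->q1; q1-a->q1; q1-b->q2; q2-a->q2; q2-b->q3; q3-a->q4; q3-b->q0; q4-a->q4; q4-b->q5; q5-a->q0; q5-b->q6; q6-a->q1; q6-b->q7; q7-a->q2; q7-b->q3

Run two small machines in parallel and take their product. One (5 states) tracks how much of the suffix `abbb` has currently been matched; the other (4 states) tracks the count of `b`s modulo 4. Each combined state is a pair, one component from each; accept when both components accept. Equivalent product states are then merged.
An 8-state machine:
        a   b  
>  q0   q0  q1 
   q1   q1  q2 
   q2   q2  q3 
   q3   q4  q0 
   q4   q4  q5 
   q5   q0  q6 
   q6   q1  q7 
 * q7   q2  q3 
(> = start, * = accepting)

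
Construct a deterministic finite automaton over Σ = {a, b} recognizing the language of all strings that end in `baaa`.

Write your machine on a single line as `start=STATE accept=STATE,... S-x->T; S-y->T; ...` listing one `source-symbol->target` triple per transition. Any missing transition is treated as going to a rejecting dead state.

start=q0; accept=q4; q0-a->q0; q0-b->q1; q1-a->q2; q1-b->q1; q2-a->q3; q2-b->q1; q3-a->q4; q3-b->q1; q4-a->q0; q4-b->q1

Let each state record the length of the longest suffix of the input read so far that is also a prefix of `baaa`. q1 means the last symbol is `b`; q2 means the last 2 symbols are `ba`; q3 means the last 3 symbols are `baa`; q4 means the last 4 symbols are `baaa`. Accept only at q4, where the string currently ends in `baaa`.
A 5-state machine:
        a   b  
>  q0   q0  q1 
   q1   q2  q1 
   q2   q3  q1 
   q3   q4  q1 
 * q4   q0  q1 
(> = start, * = accepting)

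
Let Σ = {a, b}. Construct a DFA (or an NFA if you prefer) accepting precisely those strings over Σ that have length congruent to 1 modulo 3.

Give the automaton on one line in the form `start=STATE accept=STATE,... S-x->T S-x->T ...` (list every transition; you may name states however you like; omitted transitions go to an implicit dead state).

start=q0 accept=q1 q0-a->q1 q0-b->q1 q1-a->q2 q1-b->q2 q2-a->q0 q2-b->q0

Only the length mod 3 matters, so use a 3-cycle: from any state, every input symbol moves to the next state, wrapping q2 back to q0. Mark q1 accepting.
3 states suffice.
        a   b  
>  q0   q1  q1 
 * q1   q2  q2 
   q2   q0  q0 
(> = start, * = accepting)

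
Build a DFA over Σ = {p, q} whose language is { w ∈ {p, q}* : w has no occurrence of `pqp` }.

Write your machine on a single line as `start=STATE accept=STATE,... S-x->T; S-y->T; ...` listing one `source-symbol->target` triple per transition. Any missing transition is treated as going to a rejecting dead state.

This is the complement of 'contains `pqp`'. Use the same substring-matching states — s0 through s3 holding how much of `pqp` has just been matched — but flip the accepting set: everything except the trap s3 accepts.
        p   q  
>* s0   s1  s0 
 * s1   s1  s2 
 * s2   s3  s0 
   s3   s3  s3 
(> = start, * = accepting)

start=s0; accept=s0,s1,s2; s0-p->s1; s0-q->s0; s1-p->s1; s1-q->s2; s2-p->s3; s2-q->s0; s3-p->s3; s3-q->s3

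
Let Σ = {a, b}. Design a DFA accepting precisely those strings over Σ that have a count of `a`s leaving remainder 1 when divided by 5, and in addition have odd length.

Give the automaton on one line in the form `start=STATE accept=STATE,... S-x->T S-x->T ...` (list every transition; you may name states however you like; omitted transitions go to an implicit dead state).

start=S0 accept=S1 S0-a->S1 S0-b->S2 S1-a->S3 S1-b->S4 S2-a->S4 S2-b->S0 S3-a->S5 S3-b->S6 S4-a->S6 S4-b->S1 S5-a->S7 S5-b->S8 S6-a->S8 S6-b->S3 S7-a->S2 S7-b->S9 S8-a->S9 S8-b->S5 S9-a->S0 S9-b->S7

Build one automaton per condition and run them in lockstep. One (5 states) tracks the count of `a`s modulo 5; the other (2 states) tracks the input length modulo 2. Each combined state is a pair, one component from each; accept when both components accept.
10 states suffice.
        a   b  
>  S0   S1  S2 
 * S1   S3  S4 
   S2   S4  S0 
   S3   S5  S6 
   S4   S6  S1 
   S5   S7  S8 
   S6   S8  S3 
   S7   S2  S9 
   S8   S9  S5 
   S9   S0  S7 
(> = start, * = accepting)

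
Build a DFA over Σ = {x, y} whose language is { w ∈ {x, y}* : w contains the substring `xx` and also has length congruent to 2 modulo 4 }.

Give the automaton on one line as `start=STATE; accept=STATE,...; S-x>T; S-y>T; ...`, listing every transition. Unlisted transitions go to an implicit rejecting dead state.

start=q0; accept=q3; q0-x>q1; q0-y>q2; q1-x>q3; q1-y>q4; q2-x>q5; q2-y>q4; q3-x>q6; q3-y>q6; q4-x>q7; q4-y>q8; q5-x>q6; q5-y>q8; q6-x>q9; q6-y>q9; q7-x>q9; q7-y>q0; q8-x>q10; q8-y>q0; q9-x>q11; q9-y>q11; q10-x>q11; q10-y>q2; q11-x>q3; q11-y>q3

Run two small machines in parallel and take their product. The first has 3 states tracking whether and how much of `xx` has been seen; the second has 4 states tracking the input length modulo 4. A product state is a pair (one from each), accepting exactly when both do.
With 12 states:
          x    y  
>  q0     q1   q2 
   q1     q3   q4 
   q2     q5   q4 
 * q3     q6   q6 
   q4     q7   q8 
   q5     q6   q8 
   q6     q9   q9 
   q7     q9   q0 
   q8    q10   q0 
   q9    q11  q11 
   q10   q11   q2 
   q11    q3   q3 
(> = start, * = accepting)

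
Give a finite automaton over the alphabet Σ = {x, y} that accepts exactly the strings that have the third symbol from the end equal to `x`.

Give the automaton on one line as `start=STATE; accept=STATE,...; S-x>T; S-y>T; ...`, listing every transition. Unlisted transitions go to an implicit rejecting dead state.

A DFA must remember the last 3 symbols (since which symbol is third-to-last isn't known until the input ends). Use one state per possible window of the last ≤3 symbols; accept from those whose window starts with `x`.
With 15 states:
       x  y 
>  A   B  C 
   B   D  E 
   C   F  G 
   D   H  I 
   E   J  K 
   F   L  M 
   G   N  O 
 * H   H  I 
 * I   J  K 
 * J   L  M 
 * K   N  O 
   L   H  I 
   M   J  K 
   N   L  M 
   O   N  O 
(> = start, * = accepting)

start=A; accept=H,I,J,K; A-x>B; A-y>C; B-x>D; B-y>E; C-x>F; C-y>G; D-x>H; D-y>I; E-x>J; E-y>K; F-x>L; F-y>M; G-x>N; G-y>O; H-x>H; H-y>I; I-x>J; I-y>K; J-x>L; J-y>M; K-x>N; K-y>O; L-x>H; L-y>I; M-x>J; M-y>K; N-x>L; N-y>M; O-x>N; O-y>O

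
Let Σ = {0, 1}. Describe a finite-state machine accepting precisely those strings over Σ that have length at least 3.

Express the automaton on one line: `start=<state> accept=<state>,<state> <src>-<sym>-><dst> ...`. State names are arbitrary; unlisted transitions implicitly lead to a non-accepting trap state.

Count input length up to 4: every symbol moves from q0 toward q4, which means 'more than 3' and absorbs. Accept from {q3, q4}.
With 5 states:
        0   1  
>  q0   q1  q1 
   q1   q2  q2 
   q2   q3  q3 
 * q3   q4  q4 
 * q4   q4  q4 
(> = start, * = accepting)

start=q0 accept=q3,q4 q0-0->q1 q0-1->q1 q1-0->q2 q1-1->q2 q2-0->q3 q2-1->q3 q3-0->q4 q3-1->q4 q4-0->q4 q4-1->q4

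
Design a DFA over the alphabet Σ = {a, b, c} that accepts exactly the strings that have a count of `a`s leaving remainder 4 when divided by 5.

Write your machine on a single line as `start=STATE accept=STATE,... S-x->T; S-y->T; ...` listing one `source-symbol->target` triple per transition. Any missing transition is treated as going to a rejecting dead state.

Keep the running count of `a`s modulo 5: each `a` advances along the cycle S0 → S1 → S2 → S3 → S4 → S0 while other symbols loop. Accept at S4.
With 5 states:
        a   b   c  
>  S0   S1  S0  S0 
   S1   S2  S1  S1 
   S2   S3  S2  S2 
   S3   S4  S3  S3 
 * S4   S0  S4  S4 
(> = start, * = accepting)

start=S0; accept=S4; S0-a->S1; S0-b->S0; S0-c->S0; S1-a->S2; S1-b->S1; S1-c->S1; S2-a->S3; S2-b->S2; S2-c->S2; S3-a->S4; S3-b->S3; S3-c->S3; S4-a->S0; S4-b->S4; S4-c->S4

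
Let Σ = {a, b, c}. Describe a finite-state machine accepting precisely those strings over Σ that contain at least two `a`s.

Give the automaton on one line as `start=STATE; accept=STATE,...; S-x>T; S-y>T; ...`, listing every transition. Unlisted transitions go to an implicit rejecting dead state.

Only the number of `a`s matters, and only up to 3. Make a chain q0 → q1 → q2 → q3 advanced by each `a` (with q3 absorbing); every other symbol self-loops. The accepting set is {q2, q3}.
        a   b   c  
>  q0   q1  q0  q0 
   q1   q2  q1  q1 
 * q2   q3  q2  q2 
 * q3   q3  q3  q3 
(> = start, * = accepting)

start=q0; accept=q2,q3; q0-a>q1; q0-b>q0; q0-c>q0; q1-a>q2; q1-b>q1; q1-c>q1; q2-a>q3; q2-b>q2; q2-c>q2; q3-a>q3; q3-b>q3; q3-c>q3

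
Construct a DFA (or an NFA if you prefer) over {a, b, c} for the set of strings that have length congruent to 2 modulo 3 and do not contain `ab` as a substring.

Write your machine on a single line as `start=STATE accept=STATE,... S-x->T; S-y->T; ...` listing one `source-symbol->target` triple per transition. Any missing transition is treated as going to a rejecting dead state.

start=S0; accept=S3,S5; S0-a->S1; S0-b->S2; S0-c->S2; S1-a->S3; S1-b->S4; S1-c->S5; S2-a->S3; S2-b->S5; S2-c->S5; S3-a->S6; S3-b->S4; S3-c->S0; S4-a->S4; S4-b->S4; S4-c->S4; S5-a->S6; S5-b->S0; S5-c->S0; S6-a->S1; S6-b->S4; S6-c->S2

Handle the two conditions separately and then intersect. The first has 3 states tracking the input length modulo 3; the second has 3 states tracking partial matches of the forbidden pattern `ab`. A product state is a pair (one from each), accepting exactly when both do. Minimizing collapses redundant product states.
        a   b   c  
>  S0   S1  S2  S2 
   S1   S3  S4  S5 
   S2   S3  S5  S5 
 * S3   S6  S4  S0 
   S4   S4  S4  S4 
 * S5   S6  S0  S0 
   S6   S1  S4  S2 
(> = start, * = accepting)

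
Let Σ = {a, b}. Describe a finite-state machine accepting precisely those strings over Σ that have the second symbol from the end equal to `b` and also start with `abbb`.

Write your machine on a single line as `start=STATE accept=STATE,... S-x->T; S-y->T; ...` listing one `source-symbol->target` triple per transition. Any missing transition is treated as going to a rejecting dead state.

Build one automaton per condition and run them in lockstep. One (7 states) tracks the last 2 symbols read; the other (6 states) tracks whether the input so far still matches the prefix `abbb`. Each combined state is a pair, one component from each; accept when both components accept. After merging equivalent states the machine shrinks.
With 9 states:
        a   b  
>  q0   q1  q2 
   q1   q2  q3 
   q2   q2  q2 
   q3   q2  q4 
   q4   q2  q5 
 * q5   q6  q5 
 * q6   q7  q8 
   q7   q7  q8 
   q8   q6  q5 
(> = start, * = accepting)

start=q0; accept=q5,q6; q0-a->q1; q0-b->q2; q1-a->q2; q1-b->q3; q2-a->q2; q2-b->q2; q3-a->q2; q3-b->q4; q4-a->q2; q4-b->q5; q5-a->q6; q5-b->q5; q6-a->q7; q6-b->q8; q7-a->q7; q7-b->q8; q8-a->q6; q8-b->q5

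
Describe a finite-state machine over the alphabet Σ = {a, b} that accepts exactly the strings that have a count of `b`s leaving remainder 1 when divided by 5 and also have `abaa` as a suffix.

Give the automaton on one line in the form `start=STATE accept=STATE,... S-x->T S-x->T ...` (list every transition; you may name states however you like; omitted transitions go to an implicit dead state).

start=s0 accept=s7 s0-a->s1 s0-b->s2 s1-a->s1 s1-b->s3 s2-a->s2 s2-b->s4 s3-a->s5 s3-b->s4 s4-a->s4 s4-b->s6 s5-a->s7 s5-b->s4 s6-a->s6 s6-b->s8 s7-a->s2 s7-b->s4 s8-a->s8 s8-b->s0

Build one automaton per condition and run them in lockstep. The first has 5 states tracking the count of `b`s modulo 5; the second has 5 states tracking how much of the suffix `abaa` has currently been matched. A product state is a pair (one from each), accepting exactly when both do. Minimizing collapses redundant product states.
9 states suffice.
        a   b  
>  s0   s1  s2 
   s1   s1  s3 
   s2   s2  s4 
   s3   s5  s4 
   s4   s4  s6 
   s5   s7  s4 
   s6   s6  s8 
 * s7   s2  s4 
   s8   s8  s0 
(> = start, * = accepting)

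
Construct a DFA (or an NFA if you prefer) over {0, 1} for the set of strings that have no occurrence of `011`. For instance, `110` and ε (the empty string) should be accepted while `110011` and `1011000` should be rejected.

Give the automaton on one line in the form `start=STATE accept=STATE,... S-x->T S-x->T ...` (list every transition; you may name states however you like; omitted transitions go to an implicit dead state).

This is the complement of 'contains `011`'. Use the same substring-matching states — s0 through s3 holding how much of `011` has just been matched — but flip the accepting set: everything except the trap s3 accepts.
        0   1  
>* s0   s1  s0 
 * s1   s1  s2 
 * s2   s1  s3 
   s3   s3  s3 
(> = start, * = accepting)

start=s0 accept=s0,s1,s2 s0-0->s1 s0-1->s0 s1-0->s1 s1-1->s2 s2-0->s1 s2-1->s3 s3-0->s3 s3-1->s3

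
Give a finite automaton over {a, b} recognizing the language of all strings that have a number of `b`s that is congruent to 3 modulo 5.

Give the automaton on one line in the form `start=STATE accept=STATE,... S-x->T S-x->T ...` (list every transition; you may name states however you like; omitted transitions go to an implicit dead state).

start=s0 accept=s3 s0-a->s0 s0-b->s1 s1-a->s1 s1-b->s2 s2-a->s2 s2-b->s3 s3-a->s3 s3-b->s4 s4-a->s4 s4-b->s0

Keep the running count of `b`s modulo 5: each `b` advances along the cycle s0 → s1 → s2 → s3 → s4 → s0 while other symbols loop. Accept at s3.
With 5 states:
        a   b  
>  s0   s0  s1 
   s1   s1  s2 
   s2   s2  s3 
 * s3   s3  s4 
   s4   s4  s0 
(> = start, * = accepting)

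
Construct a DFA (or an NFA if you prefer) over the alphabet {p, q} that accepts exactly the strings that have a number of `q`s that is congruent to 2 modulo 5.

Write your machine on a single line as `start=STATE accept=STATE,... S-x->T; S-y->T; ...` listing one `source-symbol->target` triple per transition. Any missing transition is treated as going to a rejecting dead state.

The only thing that matters is how many `q`s have appeared, reduced mod 5. Use one state per residue: A for 0, …, E for 4. Reading `q` moves to the next residue; anything else stays put. C is accepting.
5 states suffice.
       p  q 
>  A   A  B 
   B   B  C 
 * C   C  D 
   D   D  E 
   E   E  A 
(> = start, * = accepting)

start=A; accept=C; A-p->A; A-q->B; B-p->B; B-q->C; C-p->C; C-q->D; D-p->D; D-q->E; E-p->E; E-q->A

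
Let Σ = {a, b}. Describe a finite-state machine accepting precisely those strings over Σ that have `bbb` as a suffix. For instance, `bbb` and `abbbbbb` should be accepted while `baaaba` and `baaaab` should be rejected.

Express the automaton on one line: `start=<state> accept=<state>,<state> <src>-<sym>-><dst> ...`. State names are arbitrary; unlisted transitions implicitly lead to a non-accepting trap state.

start=s0 accept=s3 s0-a->s0 s0-b->s1 s1-a->s0 s1-b->s2 s2-a->s0 s2-b->s3 s3-a->s0 s3-b->s3

Let each state record the length of the longest suffix of the input read so far that is also a prefix of `bbb`. s1 means the last symbol is `b`; s2 means the last 2 symbols are `bb`; s3 means the last 3 symbols are `bbb`. Accept only at s3, where the string currently ends in `bbb`.
4 states suffice.
        a   b  
>  s0   s0  s1 
   s1   s0  s2 
   s2   s0  s3 
 * s3   s0  s3 
(> = start, * = accepting)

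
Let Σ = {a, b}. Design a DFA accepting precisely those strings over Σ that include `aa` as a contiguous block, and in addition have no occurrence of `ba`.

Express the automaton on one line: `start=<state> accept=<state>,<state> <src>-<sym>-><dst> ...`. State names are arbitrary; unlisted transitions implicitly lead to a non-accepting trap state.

start=q0 accept=q3,q4 q0-a->q1 q0-b->q2 q1-a->q3 q1-b->q2 q2-a->q2 q2-b->q2 q3-a->q3 q3-b->q4 q4-a->q2 q4-b->q4

Build one automaton per condition and run them in lockstep. The first has 3 states tracking whether and how much of `aa` has been seen; the second has 3 states tracking partial matches of the forbidden pattern `ba`. A product state is a pair (one from each), accepting exactly when both do. Equivalent product states are then merged.
A 5-state machine:
        a   b  
>  q0   q1  q2 
   q1   q3  q2 
   q2   q2  q2 
 * q3   q3  q4 
 * q4   q2  q4 
(> = start, * = accepting)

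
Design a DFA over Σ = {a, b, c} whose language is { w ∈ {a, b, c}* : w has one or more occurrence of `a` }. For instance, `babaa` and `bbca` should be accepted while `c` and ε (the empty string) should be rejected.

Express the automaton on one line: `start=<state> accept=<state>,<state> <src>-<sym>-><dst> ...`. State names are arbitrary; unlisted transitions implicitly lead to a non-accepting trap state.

start=s0 accept=s1,s2 s0-a->s1 s0-b->s0 s0-c->s0 s1-a->s2 s1-b->s1 s1-c->s1 s2-a->s2 s2-b->s2 s2-c->s2

Only the number of `a`s matters, and only up to 2. Make a chain s0 → s1 → s2 advanced by each `a` (with s2 absorbing); every other symbol self-loops. The accepting set is {s1, s2}.
3 states suffice.
        a   b   c  
>  s0   s1  s0  s0 
 * s1   s2  s1  s1 
 * s2   s2  s2  s2 
(> = start, * = accepting)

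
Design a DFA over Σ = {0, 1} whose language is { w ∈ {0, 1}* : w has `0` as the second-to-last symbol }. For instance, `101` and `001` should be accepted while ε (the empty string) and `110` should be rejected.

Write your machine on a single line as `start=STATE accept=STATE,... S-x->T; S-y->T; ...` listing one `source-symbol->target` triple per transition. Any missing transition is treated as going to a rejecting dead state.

A DFA must remember the last 2 symbols (since which symbol is second-to-last isn't known until the input ends). Use one state per possible window of the last ≤2 symbols; accept from those whose window starts with `0`.
A 7-state machine:
       0  1 
>  A   B  C 
   B   D  E 
   C   F  G 
 * D   D  E 
 * E   F  G 
   F   D  E 
   G   F  G 
(> = start, * = accepting)

start=A; accept=D,E; A-0->B; A-1->C; B-0->D; B-1->E; C-0->F; C-1->G; D-0->D; D-1->E; E-0->F; E-1->G; F-0->D; F-1->E; G-0->F; G-1->G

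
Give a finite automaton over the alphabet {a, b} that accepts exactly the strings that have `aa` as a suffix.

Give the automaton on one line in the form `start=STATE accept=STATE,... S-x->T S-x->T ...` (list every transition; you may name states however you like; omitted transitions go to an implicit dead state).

start=q0 accept=q2 q0-a->q1 q0-b->q0 q1-a->q2 q1-b->q0 q2-a->q2 q2-b->q0

Let each state record the length of the longest suffix of the input read so far that is also a prefix of `aa`. q1 means the last symbol is `a`; q2 means the last 2 symbols are `aa`. Accept only at q2, where the string currently ends in `aa`.
3 states suffice.
        a   b  
>  q0   q1  q0 
   q1   q2  q0 
 * q2   q2  q0 
(> = start, * = accepting)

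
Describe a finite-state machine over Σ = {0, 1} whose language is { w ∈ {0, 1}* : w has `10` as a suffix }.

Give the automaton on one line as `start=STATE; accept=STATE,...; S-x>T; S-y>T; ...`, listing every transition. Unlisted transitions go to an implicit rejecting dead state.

start=S0; accept=S2; S0-0>S0; S0-1>S1; S1-0>S2; S1-1>S1; S2-0>S0; S2-1>S1

Remember how much of `10` the current input suffix matches. State S0 means no match yet; S1 means the last symbol is `1`; S2 means the last 2 symbols are `10`. Only S2 accepts. On a mismatch, fall back to the longest proper suffix that is still a prefix of `10`.
A 3-state machine:
        0   1  
>  S0   S0  S1 
   S1   S2  S1 
 * S2   S0  S1 
(> = start, * = accepting)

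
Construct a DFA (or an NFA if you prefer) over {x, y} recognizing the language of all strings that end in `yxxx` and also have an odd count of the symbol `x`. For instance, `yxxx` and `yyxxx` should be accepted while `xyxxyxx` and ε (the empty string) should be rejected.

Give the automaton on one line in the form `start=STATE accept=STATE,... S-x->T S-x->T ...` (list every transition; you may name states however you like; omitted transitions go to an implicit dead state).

Build one automaton per condition and run them in lockstep. One (5 states) tracks how much of the suffix `yxxx` has currently been matched; the other (2 states) tracks the count of `x`s modulo 2. Each combined state is a pair, one component from each; accept when both components accept.
10 states suffice.
        x   y  
>  S0   S1  S2 
   S1   S0  S3 
   S2   S4  S2 
   S3   S5  S3 
   S4   S6  S3 
   S5   S7  S2 
   S6   S8  S2 
   S7   S9  S3 
 * S8   S0  S3 
   S9   S1  S2 
(> = start, * = accepting)

start=S0 accept=S8 S0-x->S1 S0-y->S2 S1-x->S0 S1-y->S3 S2-x->S4 S2-y->S2 S3-x->S5 S3-y->S3 S4-x->S6 S4-y->S3 S5-x->S7 S5-y->S2 S6-x->S8 S6-y->S2 S7-x->S9 S7-y->S3 S8-x->S0 S8-y->S3 S9-x->S1 S9-y->S2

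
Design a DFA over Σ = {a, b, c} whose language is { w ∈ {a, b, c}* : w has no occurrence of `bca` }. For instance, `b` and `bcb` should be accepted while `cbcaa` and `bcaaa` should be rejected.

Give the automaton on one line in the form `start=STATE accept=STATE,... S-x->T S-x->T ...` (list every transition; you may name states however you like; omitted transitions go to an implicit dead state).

This is the complement of 'contains `bca`'. Use the same substring-matching states — q0 through q3 holding how much of `bca` has just been matched — but flip the accepting set: everything except the trap q3 accepts.
With 4 states:
        a   b   c  
>* q0   q0  q1  q0 
 * q1   q0  q1  q2 
 * q2   q3  q1  q0 
   q3   q3  q3  q3 
(> = start, * = accepting)

start=q0 accept=q0,q1,q2 q0-a->q0 q0-b->q1 q0-c->q0 q1-a->q0 q1-b->q1 q1-c->q2 q2-a->q3 q2-b->q1 q2-c->q0 q3-a->q3 q3-b->q3 q3-c->q3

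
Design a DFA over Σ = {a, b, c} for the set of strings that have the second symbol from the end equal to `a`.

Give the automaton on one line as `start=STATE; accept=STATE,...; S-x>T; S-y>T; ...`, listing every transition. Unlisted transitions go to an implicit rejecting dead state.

start=S0; accept=S4,S5,S6; S0-a>S1; S0-b>S2; S0-c>S3; S1-a>S4; S1-b>S5; S1-c>S6; S2-a>S7; S2-b>S8; S2-c>S9; S3-a>S10; S3-b>S11; S3-c>S12; S4-a>S4; S4-b>S5; S4-c>S6; S5-a>S7; S5-b>S8; S5-c>S9; S6-a>S10; S6-b>S11; S6-c>S12; S7-a>S4; S7-b>S5; S7-c>S6; S8-a>S7; S8-b>S8; S8-c>S9; S9-a>S10; S9-b>S11; S9-c>S12; S10-a>S4; S10-b>S5; S10-c>S6; S11-a>S7; S11-b>S8; S11-c>S9; S12-a>S10; S12-b>S11; S12-c>S12

Because acceptance depends on a position counted from the end, the machine has to buffer the most recent 2 symbols. Make each state the string of the last up-to-2 symbols read; on input `x` shift the window left and append `x`. Accept when the buffered window has length 2 and begins with `a`.
A 13-state machine:
          a    b    c  
>  S0     S1   S2   S3 
   S1     S4   S5   S6 
   S2     S7   S8   S9 
   S3    S10  S11  S12 
 * S4     S4   S5   S6 
 * S5     S7   S8   S9 
 * S6    S10  S11  S12 
   S7     S4   S5   S6 
   S8     S7   S8   S9 
   S9    S10  S11  S12 
   S10    S4   S5   S6 
   S11    S7   S8   S9 
   S12   S10  S11  S12 
(> = start, * = accepting)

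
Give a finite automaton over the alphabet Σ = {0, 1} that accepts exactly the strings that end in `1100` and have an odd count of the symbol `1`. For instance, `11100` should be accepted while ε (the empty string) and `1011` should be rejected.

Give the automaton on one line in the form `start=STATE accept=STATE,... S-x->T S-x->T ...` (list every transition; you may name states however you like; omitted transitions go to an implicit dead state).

Handle the two conditions separately and then intersect. The first has 5 states tracking how much of the suffix `1100` has currently been matched; the second has 2 states tracking the count of `1`s modulo 2. A product state is a pair (one from each), accepting exactly when both do. After merging equivalent states the machine shrinks.
        0   1  
>  S0   S0  S1 
   S1   S1  S2 
   S2   S0  S3 
   S3   S4  S2 
   S4   S5  S2 
 * S5   S1  S2 
(> = start, * = accepting)

start=S0 accept=S5 S0-0->S0 S0-1->S1 S1-0->S1 S1-1->S2 S2-0->S0 S2-1->S3 S3-0->S4 S3-1->S2 S4-0->S5 S4-1->S2 S5-0->S1 S5-1->S2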